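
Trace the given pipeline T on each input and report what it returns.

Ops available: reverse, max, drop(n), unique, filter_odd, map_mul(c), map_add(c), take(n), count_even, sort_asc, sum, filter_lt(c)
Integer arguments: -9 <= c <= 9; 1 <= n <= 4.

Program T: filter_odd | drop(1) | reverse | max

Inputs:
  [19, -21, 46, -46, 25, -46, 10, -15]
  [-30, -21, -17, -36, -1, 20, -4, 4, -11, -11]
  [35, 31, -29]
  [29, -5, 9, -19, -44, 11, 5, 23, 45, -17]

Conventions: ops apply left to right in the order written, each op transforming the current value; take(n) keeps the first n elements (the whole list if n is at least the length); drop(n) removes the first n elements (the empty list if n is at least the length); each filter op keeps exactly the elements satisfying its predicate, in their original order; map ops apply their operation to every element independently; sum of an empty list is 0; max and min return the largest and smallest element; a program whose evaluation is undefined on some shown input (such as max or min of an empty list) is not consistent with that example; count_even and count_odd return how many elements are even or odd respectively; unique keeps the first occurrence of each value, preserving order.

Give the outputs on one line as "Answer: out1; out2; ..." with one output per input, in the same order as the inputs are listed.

Execution, op by op:
  [19, -21, 46, -46, 25, -46, 10, -15] -> [19, -21, 25, -15] -> [-21, 25, -15] -> [-15, 25, -21] -> 25
  [-30, -21, -17, -36, -1, 20, -4, 4, -11, -11] -> [-21, -17, -1, -11, -11] -> [-17, -1, -11, -11] -> [-11, -11, -1, -17] -> -1
  [35, 31, -29] -> [35, 31, -29] -> [31, -29] -> [-29, 31] -> 31
  [29, -5, 9, -19, -44, 11, 5, 23, 45, -17] -> [29, -5, 9, -19, 11, 5, 23, 45, -17] -> [-5, 9, -19, 11, 5, 23, 45, -17] -> [-17, 45, 23, 5, 11, -19, 9, -5] -> 45

25; -1; 31; 45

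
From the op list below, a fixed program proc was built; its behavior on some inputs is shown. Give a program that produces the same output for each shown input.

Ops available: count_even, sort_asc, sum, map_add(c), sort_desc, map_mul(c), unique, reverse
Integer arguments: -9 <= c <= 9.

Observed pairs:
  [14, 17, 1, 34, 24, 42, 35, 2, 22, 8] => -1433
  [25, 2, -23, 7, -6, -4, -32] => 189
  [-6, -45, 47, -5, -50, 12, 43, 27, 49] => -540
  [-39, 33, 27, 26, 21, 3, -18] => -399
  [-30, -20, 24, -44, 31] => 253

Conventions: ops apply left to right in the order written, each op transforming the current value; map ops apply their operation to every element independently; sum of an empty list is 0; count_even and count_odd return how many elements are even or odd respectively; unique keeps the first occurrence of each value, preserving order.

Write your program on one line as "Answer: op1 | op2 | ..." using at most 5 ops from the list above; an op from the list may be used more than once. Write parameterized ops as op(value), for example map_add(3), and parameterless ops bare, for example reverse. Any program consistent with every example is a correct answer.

sort_desc | map_mul(-7) | sort_desc | map_add(-4) | sum

Check, running the answer program on each example:
  [14, 17, 1, 34, 24, 42, 35, 2, 22, 8] -> [42, 35, 34, 24, 22, 17, 14, 8, 2, 1] -> [-294, -245, -238, -168, -154, -119, -98, -56, -14, -7] -> [-7, -14, -56, -98, -119, -154, -168, -238, -245, -294] -> [-11, -18, -60, -102, -123, -158, -172, -242, -249, -298] -> -1433
  [25, 2, -23, 7, -6, -4, -32] -> [25, 7, 2, -4, -6, -23, -32] -> [-175, -49, -14, 28, 42, 161, 224] -> [224, 161, 42, 28, -14, -49, -175] -> [220, 157, 38, 24, -18, -53, -179] -> 189
  [-6, -45, 47, -5, -50, 12, 43, 27, 49] -> [49, 47, 43, 27, 12, -5, -6, -45, -50] -> [-343, -329, -301, -189, -84, 35, 42, 315, 350] -> [350, 315, 42, 35, -84, -189, -301, -329, -343] -> [346, 311, 38, 31, -88, -193, -305, -333, -347] -> -540
  [-39, 33, 27, 26, 21, 3, -18] -> [33, 27, 26, 21, 3, -18, -39] -> [-231, -189, -182, -147, -21, 126, 273] -> [273, 126, -21, -147, -182, -189, -231] -> [269, 122, -25, -151, -186, -193, -235] -> -399
  [-30, -20, 24, -44, 31] -> [31, 24, -20, -30, -44] -> [-217, -168, 140, 210, 308] -> [308, 210, 140, -168, -217] -> [304, 206, 136, -172, -221] -> 253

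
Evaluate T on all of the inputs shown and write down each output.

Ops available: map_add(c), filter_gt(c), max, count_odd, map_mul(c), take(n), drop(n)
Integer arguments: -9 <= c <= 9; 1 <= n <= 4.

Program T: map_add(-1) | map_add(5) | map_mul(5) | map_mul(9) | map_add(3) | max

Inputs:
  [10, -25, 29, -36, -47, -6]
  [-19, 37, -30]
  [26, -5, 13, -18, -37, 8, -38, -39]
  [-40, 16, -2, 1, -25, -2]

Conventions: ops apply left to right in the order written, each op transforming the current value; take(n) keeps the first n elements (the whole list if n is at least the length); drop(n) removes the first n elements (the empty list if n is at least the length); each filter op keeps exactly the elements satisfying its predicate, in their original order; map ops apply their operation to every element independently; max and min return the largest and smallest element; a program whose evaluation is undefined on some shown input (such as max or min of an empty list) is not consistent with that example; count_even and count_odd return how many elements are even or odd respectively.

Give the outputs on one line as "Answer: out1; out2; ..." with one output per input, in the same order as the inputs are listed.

Execution, op by op:
  [10, -25, 29, -36, -47, -6] -> [9, -26, 28, -37, -48, -7] -> [14, -21, 33, -32, -43, -2] -> [70, -105, 165, -160, -215, -10] -> [630, -945, 1485, -1440, -1935, -90] -> [633, -942, 1488, -1437, -1932, -87] -> 1488
  [-19, 37, -30] -> [-20, 36, -31] -> [-15, 41, -26] -> [-75, 205, -130] -> [-675, 1845, -1170] -> [-672, 1848, -1167] -> 1848
  [26, -5, 13, -18, -37, 8, -38, -39] -> [25, -6, 12, -19, -38, 7, -39, -40] -> [30, -1, 17, -14, -33, 12, -34, -35] -> [150, -5, 85, -70, -165, 60, -170, -175] -> [1350, -45, 765, -630, -1485, 540, -1530, -1575] -> [1353, -42, 768, -627, -1482, 543, -1527, -1572] -> 1353
  [-40, 16, -2, 1, -25, -2] -> [-41, 15, -3, 0, -26, -3] -> [-36, 20, 2, 5, -21, 2] -> [-180, 100, 10, 25, -105, 10] -> [-1620, 900, 90, 225, -945, 90] -> [-1617, 903, 93, 228, -942, 93] -> 903

1488; 1848; 1353; 903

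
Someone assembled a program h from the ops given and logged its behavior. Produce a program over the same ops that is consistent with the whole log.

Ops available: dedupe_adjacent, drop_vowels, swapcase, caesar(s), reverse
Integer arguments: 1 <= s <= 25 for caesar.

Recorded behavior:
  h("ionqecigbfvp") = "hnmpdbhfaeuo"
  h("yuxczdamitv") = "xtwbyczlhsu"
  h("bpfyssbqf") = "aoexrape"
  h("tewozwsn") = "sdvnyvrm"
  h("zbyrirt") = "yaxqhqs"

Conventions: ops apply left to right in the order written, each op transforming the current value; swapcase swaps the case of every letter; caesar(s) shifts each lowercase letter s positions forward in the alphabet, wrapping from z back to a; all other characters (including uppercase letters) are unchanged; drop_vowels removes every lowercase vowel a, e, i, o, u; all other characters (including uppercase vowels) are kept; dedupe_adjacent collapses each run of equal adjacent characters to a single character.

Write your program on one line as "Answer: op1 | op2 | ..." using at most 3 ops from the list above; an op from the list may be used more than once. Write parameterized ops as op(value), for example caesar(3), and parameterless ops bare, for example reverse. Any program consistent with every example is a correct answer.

dedupe_adjacent | caesar(25)

Check, running the answer program on each example:
  "ionqecigbfvp" -> "ionqecigbfvp" -> "hnmpdbhfaeuo"
  "yuxczdamitv" -> "yuxczdamitv" -> "xtwbyczlhsu"
  "bpfyssbqf" -> "bpfysbqf" -> "aoexrape"
  "tewozwsn" -> "tewozwsn" -> "sdvnyvrm"
  "zbyrirt" -> "zbyrirt" -> "yaxqhqs"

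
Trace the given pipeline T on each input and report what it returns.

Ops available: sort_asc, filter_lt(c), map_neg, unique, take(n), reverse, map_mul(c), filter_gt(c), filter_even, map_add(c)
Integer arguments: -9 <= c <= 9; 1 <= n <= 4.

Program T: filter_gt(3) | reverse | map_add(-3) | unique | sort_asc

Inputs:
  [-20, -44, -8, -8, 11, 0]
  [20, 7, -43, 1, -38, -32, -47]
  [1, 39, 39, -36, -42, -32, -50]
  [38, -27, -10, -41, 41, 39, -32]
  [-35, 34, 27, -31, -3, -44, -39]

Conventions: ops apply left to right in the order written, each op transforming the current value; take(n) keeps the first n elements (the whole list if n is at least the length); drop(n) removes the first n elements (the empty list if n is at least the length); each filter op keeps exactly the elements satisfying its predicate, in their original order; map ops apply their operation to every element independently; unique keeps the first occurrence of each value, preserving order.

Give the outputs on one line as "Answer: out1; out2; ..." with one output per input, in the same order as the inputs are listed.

Execution, op by op:
  [-20, -44, -8, -8, 11, 0] -> [11] -> [11] -> [8] -> [8] -> [8]
  [20, 7, -43, 1, -38, -32, -47] -> [20, 7] -> [7, 20] -> [4, 17] -> [4, 17] -> [4, 17]
  [1, 39, 39, -36, -42, -32, -50] -> [39, 39] -> [39, 39] -> [36, 36] -> [36] -> [36]
  [38, -27, -10, -41, 41, 39, -32] -> [38, 41, 39] -> [39, 41, 38] -> [36, 38, 35] -> [36, 38, 35] -> [35, 36, 38]
  [-35, 34, 27, -31, -3, -44, -39] -> [34, 27] -> [27, 34] -> [24, 31] -> [24, 31] -> [24, 31]

[8]; [4, 17]; [36]; [35, 36, 38]; [24, 31]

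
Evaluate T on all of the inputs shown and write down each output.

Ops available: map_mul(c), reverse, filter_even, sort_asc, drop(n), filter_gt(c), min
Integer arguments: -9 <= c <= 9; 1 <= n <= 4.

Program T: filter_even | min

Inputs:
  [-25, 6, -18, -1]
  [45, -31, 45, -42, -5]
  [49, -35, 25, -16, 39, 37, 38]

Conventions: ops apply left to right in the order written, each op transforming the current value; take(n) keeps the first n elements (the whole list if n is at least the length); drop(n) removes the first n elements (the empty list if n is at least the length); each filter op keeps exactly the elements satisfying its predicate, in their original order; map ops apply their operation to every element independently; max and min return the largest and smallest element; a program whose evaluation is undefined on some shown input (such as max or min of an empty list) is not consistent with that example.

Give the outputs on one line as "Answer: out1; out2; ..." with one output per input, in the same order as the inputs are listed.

-18; -42; -16

Execution, op by op:
  [-25, 6, -18, -1] -> [6, -18] -> -18
  [45, -31, 45, -42, -5] -> [-42] -> -42
  [49, -35, 25, -16, 39, 37, 38] -> [-16, 38] -> -16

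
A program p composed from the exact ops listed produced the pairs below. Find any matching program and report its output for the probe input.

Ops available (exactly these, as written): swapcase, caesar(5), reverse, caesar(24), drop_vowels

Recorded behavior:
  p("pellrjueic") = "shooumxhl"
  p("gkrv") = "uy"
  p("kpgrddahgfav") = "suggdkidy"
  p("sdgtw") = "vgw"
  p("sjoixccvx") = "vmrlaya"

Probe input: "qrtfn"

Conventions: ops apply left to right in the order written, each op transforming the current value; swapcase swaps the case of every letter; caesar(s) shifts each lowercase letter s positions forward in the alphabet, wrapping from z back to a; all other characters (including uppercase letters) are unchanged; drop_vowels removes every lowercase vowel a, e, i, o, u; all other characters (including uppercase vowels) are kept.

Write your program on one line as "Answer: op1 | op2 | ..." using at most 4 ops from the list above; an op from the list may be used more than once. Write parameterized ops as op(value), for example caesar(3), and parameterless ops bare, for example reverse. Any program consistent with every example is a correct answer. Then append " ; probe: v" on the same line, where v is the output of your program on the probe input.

caesar(24) | drop_vowels | caesar(5) ; probe: "uwiq"

Check, running the answer program on each example:
  "pellrjueic" -> "ncjjphscga" -> "ncjjphscg" -> "shooumxhl"
  "gkrv" -> "eipt" -> "pt" -> "uy"
  "kpgrddahgfav" -> "inepbbyfedyt" -> "npbbyfdyt" -> "suggdkidy"
  "sdgtw" -> "qberu" -> "qbr" -> "vgw"
  "sjoixccvx" -> "qhmgvaatv" -> "qhmgvtv" -> "vmrlaya"
  probe: "qrtfn" -> "oprdl" -> "prdl" -> "uwiq"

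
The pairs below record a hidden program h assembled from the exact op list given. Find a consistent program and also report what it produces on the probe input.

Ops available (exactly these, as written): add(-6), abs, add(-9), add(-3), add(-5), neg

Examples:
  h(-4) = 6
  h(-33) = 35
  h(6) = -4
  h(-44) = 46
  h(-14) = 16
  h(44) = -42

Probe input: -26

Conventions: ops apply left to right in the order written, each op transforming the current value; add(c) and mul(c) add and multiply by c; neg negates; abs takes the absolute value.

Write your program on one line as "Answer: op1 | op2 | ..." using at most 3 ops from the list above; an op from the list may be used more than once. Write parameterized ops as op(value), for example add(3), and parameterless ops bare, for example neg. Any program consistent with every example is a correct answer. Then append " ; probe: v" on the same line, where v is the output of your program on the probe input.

add(-5) | neg | add(-3) ; probe: 28

Check, running the answer program on each example:
  -4 -> -9 -> 9 -> 6
  -33 -> -38 -> 38 -> 35
  6 -> 1 -> -1 -> -4
  -44 -> -49 -> 49 -> 46
  -14 -> -19 -> 19 -> 16
  44 -> 39 -> -39 -> -42
  probe: -26 -> -31 -> 31 -> 28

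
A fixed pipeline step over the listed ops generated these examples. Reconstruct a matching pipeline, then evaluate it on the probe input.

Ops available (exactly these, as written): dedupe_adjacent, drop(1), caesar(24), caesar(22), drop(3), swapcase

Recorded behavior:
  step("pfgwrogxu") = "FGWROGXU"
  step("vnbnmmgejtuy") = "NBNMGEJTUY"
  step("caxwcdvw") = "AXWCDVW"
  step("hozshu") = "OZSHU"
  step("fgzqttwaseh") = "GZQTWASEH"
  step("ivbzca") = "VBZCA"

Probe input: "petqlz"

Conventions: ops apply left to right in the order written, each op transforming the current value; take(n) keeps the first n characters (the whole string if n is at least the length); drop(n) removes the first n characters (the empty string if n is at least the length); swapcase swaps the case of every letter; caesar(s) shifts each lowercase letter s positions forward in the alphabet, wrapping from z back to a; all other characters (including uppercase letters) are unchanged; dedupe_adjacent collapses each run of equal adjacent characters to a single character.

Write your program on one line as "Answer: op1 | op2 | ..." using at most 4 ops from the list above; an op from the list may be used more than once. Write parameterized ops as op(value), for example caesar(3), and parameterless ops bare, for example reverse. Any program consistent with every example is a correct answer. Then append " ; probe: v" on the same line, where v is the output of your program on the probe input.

dedupe_adjacent | drop(1) | swapcase ; probe: "ETQLZ"

Check, running the answer program on each example:
  "pfgwrogxu" -> "pfgwrogxu" -> "fgwrogxu" -> "FGWROGXU"
  "vnbnmmgejtuy" -> "vnbnmgejtuy" -> "nbnmgejtuy" -> "NBNMGEJTUY"
  "caxwcdvw" -> "caxwcdvw" -> "axwcdvw" -> "AXWCDVW"
  "hozshu" -> "hozshu" -> "ozshu" -> "OZSHU"
  "fgzqttwaseh" -> "fgzqtwaseh" -> "gzqtwaseh" -> "GZQTWASEH"
  "ivbzca" -> "ivbzca" -> "vbzca" -> "VBZCA"
  probe: "petqlz" -> "petqlz" -> "etqlz" -> "ETQLZ"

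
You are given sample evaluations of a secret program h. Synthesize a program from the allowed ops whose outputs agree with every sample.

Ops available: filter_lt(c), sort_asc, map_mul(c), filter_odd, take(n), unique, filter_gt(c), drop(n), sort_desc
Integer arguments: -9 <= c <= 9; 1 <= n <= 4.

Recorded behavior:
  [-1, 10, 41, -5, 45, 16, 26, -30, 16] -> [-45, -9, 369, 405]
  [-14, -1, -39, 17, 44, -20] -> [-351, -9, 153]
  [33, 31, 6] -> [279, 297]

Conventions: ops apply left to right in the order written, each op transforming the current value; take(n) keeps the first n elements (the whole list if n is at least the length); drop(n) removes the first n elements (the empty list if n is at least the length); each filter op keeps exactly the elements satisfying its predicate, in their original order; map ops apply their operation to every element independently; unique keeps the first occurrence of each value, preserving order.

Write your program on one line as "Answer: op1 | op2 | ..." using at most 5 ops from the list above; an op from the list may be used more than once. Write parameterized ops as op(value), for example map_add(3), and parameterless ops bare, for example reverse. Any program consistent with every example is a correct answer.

sort_desc | sort_asc | filter_odd | map_mul(9)

Check, running the answer program on each example:
  [-1, 10, 41, -5, 45, 16, 26, -30, 16] -> [45, 41, 26, 16, 16, 10, -1, -5, -30] -> [-30, -5, -1, 10, 16, 16, 26, 41, 45] -> [-5, -1, 41, 45] -> [-45, -9, 369, 405]
  [-14, -1, -39, 17, 44, -20] -> [44, 17, -1, -14, -20, -39] -> [-39, -20, -14, -1, 17, 44] -> [-39, -1, 17] -> [-351, -9, 153]
  [33, 31, 6] -> [33, 31, 6] -> [6, 31, 33] -> [31, 33] -> [279, 297]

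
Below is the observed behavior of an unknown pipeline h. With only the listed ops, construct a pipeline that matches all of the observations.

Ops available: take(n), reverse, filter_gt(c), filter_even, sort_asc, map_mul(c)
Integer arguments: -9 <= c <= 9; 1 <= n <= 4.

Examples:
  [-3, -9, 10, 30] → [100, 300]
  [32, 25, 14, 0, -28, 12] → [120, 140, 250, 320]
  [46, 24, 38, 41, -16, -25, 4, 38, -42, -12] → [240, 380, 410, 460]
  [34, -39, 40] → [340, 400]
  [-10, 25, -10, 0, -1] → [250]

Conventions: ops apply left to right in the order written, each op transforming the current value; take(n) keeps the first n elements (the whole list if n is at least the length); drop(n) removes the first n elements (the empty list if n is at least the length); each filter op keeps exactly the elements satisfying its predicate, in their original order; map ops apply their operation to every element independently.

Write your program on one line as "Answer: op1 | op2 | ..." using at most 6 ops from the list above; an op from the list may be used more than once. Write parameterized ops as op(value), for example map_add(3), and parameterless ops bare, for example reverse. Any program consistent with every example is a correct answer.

filter_gt(-3) | filter_gt(6) | take(4) | map_mul(5) | map_mul(2) | sort_asc

Check, running the answer program on each example:
  [-3, -9, 10, 30] -> [10, 30] -> [10, 30] -> [10, 30] -> [50, 150] -> [100, 300] -> [100, 300]
  [32, 25, 14, 0, -28, 12] -> [32, 25, 14, 0, 12] -> [32, 25, 14, 12] -> [32, 25, 14, 12] -> [160, 125, 70, 60] -> [320, 250, 140, 120] -> [120, 140, 250, 320]
  [46, 24, 38, 41, -16, -25, 4, 38, -42, -12] -> [46, 24, 38, 41, 4, 38] -> [46, 24, 38, 41, 38] -> [46, 24, 38, 41] -> [230, 120, 190, 205] -> [460, 240, 380, 410] -> [240, 380, 410, 460]
  [34, -39, 40] -> [34, 40] -> [34, 40] -> [34, 40] -> [170, 200] -> [340, 400] -> [340, 400]
  [-10, 25, -10, 0, -1] -> [25, 0, -1] -> [25] -> [25] -> [125] -> [250] -> [250]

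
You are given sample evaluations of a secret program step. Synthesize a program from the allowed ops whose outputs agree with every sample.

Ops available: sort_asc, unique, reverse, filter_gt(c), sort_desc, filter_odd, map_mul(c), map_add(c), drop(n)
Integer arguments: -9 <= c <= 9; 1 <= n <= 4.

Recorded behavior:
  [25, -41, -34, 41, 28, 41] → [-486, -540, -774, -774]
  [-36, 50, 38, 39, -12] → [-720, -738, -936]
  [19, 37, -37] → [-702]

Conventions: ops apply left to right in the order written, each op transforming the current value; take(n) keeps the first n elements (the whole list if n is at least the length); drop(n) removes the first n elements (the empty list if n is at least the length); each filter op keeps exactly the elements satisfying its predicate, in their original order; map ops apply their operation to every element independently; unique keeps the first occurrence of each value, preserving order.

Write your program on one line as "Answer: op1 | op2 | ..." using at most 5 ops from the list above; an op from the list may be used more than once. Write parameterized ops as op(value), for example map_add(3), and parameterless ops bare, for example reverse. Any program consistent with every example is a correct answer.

map_add(2) | map_mul(6) | sort_asc | map_mul(-3) | drop(2)

Check, running the answer program on each example:
  [25, -41, -34, 41, 28, 41] -> [27, -39, -32, 43, 30, 43] -> [162, -234, -192, 258, 180, 258] -> [-234, -192, 162, 180, 258, 258] -> [702, 576, -486, -540, -774, -774] -> [-486, -540, -774, -774]
  [-36, 50, 38, 39, -12] -> [-34, 52, 40, 41, -10] -> [-204, 312, 240, 246, -60] -> [-204, -60, 240, 246, 312] -> [612, 180, -720, -738, -936] -> [-720, -738, -936]
  [19, 37, -37] -> [21, 39, -35] -> [126, 234, -210] -> [-210, 126, 234] -> [630, -378, -702] -> [-702]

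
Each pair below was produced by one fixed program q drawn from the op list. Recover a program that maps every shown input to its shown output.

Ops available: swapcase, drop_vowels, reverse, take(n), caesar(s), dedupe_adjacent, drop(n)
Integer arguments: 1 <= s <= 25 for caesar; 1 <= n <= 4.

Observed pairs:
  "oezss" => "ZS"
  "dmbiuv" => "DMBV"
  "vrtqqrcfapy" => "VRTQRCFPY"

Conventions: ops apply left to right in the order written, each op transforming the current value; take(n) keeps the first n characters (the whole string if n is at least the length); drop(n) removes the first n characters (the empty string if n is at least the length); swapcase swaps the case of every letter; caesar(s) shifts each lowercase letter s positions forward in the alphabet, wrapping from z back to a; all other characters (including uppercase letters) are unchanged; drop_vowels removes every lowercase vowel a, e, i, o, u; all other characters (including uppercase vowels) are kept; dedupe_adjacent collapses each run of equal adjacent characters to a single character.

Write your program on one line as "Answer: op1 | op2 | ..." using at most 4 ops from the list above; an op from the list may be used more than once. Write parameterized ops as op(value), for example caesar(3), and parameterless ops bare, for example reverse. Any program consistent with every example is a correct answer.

drop_vowels | dedupe_adjacent | swapcase

Check, running the answer program on each example:
  "oezss" -> "zss" -> "zs" -> "ZS"
  "dmbiuv" -> "dmbv" -> "dmbv" -> "DMBV"
  "vrtqqrcfapy" -> "vrtqqrcfpy" -> "vrtqrcfpy" -> "VRTQRCFPY"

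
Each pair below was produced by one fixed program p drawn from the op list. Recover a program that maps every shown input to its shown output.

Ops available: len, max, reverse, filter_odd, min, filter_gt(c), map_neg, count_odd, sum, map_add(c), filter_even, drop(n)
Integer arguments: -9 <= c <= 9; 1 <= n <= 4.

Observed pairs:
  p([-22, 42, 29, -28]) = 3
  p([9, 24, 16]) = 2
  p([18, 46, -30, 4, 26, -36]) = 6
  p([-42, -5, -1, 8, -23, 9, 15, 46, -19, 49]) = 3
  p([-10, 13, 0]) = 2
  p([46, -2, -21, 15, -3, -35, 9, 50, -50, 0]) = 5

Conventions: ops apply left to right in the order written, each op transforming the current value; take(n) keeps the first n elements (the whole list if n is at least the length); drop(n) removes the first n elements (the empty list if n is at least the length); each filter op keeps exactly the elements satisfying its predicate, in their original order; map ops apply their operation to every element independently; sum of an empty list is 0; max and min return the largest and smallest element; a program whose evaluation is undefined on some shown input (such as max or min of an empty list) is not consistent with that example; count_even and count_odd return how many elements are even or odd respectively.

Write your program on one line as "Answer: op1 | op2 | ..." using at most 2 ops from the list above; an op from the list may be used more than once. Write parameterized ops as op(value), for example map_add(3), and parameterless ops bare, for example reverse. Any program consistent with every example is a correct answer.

map_add(-3) | count_odd

Check, running the answer program on each example:
  [-22, 42, 29, -28] -> [-25, 39, 26, -31] -> 3
  [9, 24, 16] -> [6, 21, 13] -> 2
  [18, 46, -30, 4, 26, -36] -> [15, 43, -33, 1, 23, -39] -> 6
  [-42, -5, -1, 8, -23, 9, 15, 46, -19, 49] -> [-45, -8, -4, 5, -26, 6, 12, 43, -22, 46] -> 3
  [-10, 13, 0] -> [-13, 10, -3] -> 2
  [46, -2, -21, 15, -3, -35, 9, 50, -50, 0] -> [43, -5, -24, 12, -6, -38, 6, 47, -53, -3] -> 5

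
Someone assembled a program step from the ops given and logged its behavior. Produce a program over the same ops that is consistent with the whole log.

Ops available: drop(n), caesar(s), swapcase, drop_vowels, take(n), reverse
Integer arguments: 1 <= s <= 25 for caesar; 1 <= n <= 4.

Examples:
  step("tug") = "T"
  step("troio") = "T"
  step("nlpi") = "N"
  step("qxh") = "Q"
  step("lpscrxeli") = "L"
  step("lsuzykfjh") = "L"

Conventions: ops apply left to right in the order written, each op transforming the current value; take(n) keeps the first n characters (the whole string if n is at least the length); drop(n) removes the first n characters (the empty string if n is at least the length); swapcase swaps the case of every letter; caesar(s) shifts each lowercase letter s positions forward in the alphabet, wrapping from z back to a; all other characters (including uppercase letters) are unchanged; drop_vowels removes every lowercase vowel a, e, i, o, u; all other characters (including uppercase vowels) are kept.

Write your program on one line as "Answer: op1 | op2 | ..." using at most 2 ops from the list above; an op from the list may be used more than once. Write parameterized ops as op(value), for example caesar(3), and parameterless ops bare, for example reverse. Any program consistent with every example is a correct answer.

take(1) | swapcase

Check, running the answer program on each example:
  "tug" -> "t" -> "T"
  "troio" -> "t" -> "T"
  "nlpi" -> "n" -> "N"
  "qxh" -> "q" -> "Q"
  "lpscrxeli" -> "l" -> "L"
  "lsuzykfjh" -> "l" -> "L"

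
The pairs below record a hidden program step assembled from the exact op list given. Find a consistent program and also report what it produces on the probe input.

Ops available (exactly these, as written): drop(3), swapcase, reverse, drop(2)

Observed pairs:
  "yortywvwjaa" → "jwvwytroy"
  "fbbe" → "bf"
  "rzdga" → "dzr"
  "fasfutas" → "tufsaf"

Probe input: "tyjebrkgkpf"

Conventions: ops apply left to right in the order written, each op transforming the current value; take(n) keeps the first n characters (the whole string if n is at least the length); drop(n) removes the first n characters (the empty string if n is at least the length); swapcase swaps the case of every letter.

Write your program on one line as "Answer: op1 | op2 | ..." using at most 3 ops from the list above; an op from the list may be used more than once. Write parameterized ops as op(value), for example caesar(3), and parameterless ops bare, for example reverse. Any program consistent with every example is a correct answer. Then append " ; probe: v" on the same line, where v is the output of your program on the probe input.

reverse | drop(2) ; probe: "kgkrbejyt"

Check, running the answer program on each example:
  "yortywvwjaa" -> "aajwvwytroy" -> "jwvwytroy"
  "fbbe" -> "ebbf" -> "bf"
  "rzdga" -> "agdzr" -> "dzr"
  "fasfutas" -> "satufsaf" -> "tufsaf"
  probe: "tyjebrkgkpf" -> "fpkgkrbejyt" -> "kgkrbejyt"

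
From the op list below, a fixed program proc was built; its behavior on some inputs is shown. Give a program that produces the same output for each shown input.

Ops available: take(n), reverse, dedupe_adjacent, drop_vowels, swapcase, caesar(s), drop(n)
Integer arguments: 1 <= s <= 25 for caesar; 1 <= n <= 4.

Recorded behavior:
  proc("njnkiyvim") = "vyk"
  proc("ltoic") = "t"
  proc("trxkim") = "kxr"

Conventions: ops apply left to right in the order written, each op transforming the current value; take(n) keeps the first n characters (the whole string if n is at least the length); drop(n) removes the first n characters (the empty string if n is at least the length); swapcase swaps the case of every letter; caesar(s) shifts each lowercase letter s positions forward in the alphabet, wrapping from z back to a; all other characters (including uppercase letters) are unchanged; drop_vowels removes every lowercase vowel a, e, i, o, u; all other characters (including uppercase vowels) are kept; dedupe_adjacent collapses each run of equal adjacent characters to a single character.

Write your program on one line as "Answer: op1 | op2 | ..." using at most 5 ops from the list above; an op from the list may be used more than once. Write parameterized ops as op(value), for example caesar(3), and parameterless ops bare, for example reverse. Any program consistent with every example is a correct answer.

drop_vowels | drop(1) | reverse | drop(1) | take(3)

Check, running the answer program on each example:
  "njnkiyvim" -> "njnkyvm" -> "jnkyvm" -> "mvyknj" -> "vyknj" -> "vyk"
  "ltoic" -> "ltc" -> "tc" -> "ct" -> "t" -> "t"
  "trxkim" -> "trxkm" -> "rxkm" -> "mkxr" -> "kxr" -> "kxr"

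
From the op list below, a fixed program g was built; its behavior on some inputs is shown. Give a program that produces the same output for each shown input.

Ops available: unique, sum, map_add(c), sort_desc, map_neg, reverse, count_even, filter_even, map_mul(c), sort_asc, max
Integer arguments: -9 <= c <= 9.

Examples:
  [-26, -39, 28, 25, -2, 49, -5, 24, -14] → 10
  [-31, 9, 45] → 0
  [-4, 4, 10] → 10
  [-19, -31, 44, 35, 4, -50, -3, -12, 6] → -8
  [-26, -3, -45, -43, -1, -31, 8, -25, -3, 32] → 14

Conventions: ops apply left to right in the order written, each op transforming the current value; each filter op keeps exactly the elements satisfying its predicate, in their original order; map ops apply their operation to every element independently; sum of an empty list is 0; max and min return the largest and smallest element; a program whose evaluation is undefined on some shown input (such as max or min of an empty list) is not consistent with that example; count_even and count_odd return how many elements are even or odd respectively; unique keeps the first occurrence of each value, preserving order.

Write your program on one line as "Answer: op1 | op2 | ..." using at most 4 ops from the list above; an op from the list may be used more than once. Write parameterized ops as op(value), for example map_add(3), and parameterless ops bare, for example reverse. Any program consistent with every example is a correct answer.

filter_even | sort_asc | sum

Check, running the answer program on each example:
  [-26, -39, 28, 25, -2, 49, -5, 24, -14] -> [-26, 28, -2, 24, -14] -> [-26, -14, -2, 24, 28] -> 10
  [-31, 9, 45] -> [] -> [] -> 0
  [-4, 4, 10] -> [-4, 4, 10] -> [-4, 4, 10] -> 10
  [-19, -31, 44, 35, 4, -50, -3, -12, 6] -> [44, 4, -50, -12, 6] -> [-50, -12, 4, 6, 44] -> -8
  [-26, -3, -45, -43, -1, -31, 8, -25, -3, 32] -> [-26, 8, 32] -> [-26, 8, 32] -> 14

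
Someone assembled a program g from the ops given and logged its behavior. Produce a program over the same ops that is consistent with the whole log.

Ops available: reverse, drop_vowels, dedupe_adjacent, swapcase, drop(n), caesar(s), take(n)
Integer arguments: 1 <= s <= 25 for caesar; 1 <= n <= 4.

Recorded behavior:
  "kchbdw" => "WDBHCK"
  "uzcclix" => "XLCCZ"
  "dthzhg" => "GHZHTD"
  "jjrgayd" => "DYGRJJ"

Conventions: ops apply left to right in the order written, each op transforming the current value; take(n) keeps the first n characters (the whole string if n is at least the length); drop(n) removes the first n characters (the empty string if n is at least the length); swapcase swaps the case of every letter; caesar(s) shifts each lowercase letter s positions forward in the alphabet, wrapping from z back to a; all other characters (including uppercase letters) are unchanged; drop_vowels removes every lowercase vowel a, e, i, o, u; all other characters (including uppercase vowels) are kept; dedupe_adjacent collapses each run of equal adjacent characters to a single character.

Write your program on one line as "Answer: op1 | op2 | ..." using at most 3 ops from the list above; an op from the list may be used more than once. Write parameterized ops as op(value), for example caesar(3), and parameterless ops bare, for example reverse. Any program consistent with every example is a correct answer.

drop_vowels | reverse | swapcase

Check, running the answer program on each example:
  "kchbdw" -> "kchbdw" -> "wdbhck" -> "WDBHCK"
  "uzcclix" -> "zcclx" -> "xlccz" -> "XLCCZ"
  "dthzhg" -> "dthzhg" -> "ghzhtd" -> "GHZHTD"
  "jjrgayd" -> "jjrgyd" -> "dygrjj" -> "DYGRJJ"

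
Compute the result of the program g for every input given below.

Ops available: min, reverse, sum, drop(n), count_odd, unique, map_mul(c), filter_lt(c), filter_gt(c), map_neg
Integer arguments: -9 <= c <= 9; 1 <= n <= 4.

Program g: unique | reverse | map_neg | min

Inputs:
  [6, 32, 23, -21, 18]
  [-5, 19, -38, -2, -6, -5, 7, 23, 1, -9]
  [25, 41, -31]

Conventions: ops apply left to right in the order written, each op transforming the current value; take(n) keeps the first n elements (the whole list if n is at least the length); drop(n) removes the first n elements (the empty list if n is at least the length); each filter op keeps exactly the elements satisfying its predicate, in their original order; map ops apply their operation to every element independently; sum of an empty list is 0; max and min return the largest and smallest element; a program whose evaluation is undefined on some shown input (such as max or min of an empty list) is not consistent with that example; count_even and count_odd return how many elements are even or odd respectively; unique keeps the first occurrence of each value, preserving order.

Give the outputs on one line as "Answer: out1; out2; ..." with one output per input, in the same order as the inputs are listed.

-32; -23; -41

Execution, op by op:
  [6, 32, 23, -21, 18] -> [6, 32, 23, -21, 18] -> [18, -21, 23, 32, 6] -> [-18, 21, -23, -32, -6] -> -32
  [-5, 19, -38, -2, -6, -5, 7, 23, 1, -9] -> [-5, 19, -38, -2, -6, 7, 23, 1, -9] -> [-9, 1, 23, 7, -6, -2, -38, 19, -5] -> [9, -1, -23, -7, 6, 2, 38, -19, 5] -> -23
  [25, 41, -31] -> [25, 41, -31] -> [-31, 41, 25] -> [31, -41, -25] -> -41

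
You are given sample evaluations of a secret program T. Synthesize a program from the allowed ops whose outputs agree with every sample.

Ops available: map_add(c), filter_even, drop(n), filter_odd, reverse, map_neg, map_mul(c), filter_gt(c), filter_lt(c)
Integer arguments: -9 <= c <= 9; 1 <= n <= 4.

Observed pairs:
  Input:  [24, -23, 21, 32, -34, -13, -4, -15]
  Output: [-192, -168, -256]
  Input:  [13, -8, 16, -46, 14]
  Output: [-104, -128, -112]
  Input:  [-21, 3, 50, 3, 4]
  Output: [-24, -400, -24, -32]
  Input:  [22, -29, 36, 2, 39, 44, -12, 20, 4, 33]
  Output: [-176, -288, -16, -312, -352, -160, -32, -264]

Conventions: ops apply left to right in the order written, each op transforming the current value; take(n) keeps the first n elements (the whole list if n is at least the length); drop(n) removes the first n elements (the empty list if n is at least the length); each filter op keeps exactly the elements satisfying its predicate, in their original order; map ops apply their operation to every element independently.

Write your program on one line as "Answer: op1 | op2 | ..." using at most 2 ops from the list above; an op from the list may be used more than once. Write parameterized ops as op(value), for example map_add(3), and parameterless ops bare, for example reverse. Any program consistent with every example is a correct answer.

filter_gt(-1) | map_mul(-8)

Check, running the answer program on each example:
  [24, -23, 21, 32, -34, -13, -4, -15] -> [24, 21, 32] -> [-192, -168, -256]
  [13, -8, 16, -46, 14] -> [13, 16, 14] -> [-104, -128, -112]
  [-21, 3, 50, 3, 4] -> [3, 50, 3, 4] -> [-24, -400, -24, -32]
  [22, -29, 36, 2, 39, 44, -12, 20, 4, 33] -> [22, 36, 2, 39, 44, 20, 4, 33] -> [-176, -288, -16, -312, -352, -160, -32, -264]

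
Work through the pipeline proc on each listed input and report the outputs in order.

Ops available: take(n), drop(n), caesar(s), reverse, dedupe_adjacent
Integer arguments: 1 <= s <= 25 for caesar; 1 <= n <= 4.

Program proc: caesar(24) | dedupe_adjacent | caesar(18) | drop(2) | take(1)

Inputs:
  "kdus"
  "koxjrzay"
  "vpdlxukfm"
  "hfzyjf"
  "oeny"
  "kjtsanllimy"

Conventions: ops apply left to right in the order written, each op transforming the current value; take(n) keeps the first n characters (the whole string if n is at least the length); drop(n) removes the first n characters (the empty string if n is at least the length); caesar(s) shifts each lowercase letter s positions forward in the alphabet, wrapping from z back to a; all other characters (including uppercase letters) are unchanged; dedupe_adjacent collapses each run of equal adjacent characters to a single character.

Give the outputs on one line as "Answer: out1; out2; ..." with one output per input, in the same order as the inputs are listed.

"k"; "n"; "t"; "p"; "d"; "j"

Execution, op by op:
  "kdus" -> "ibsq" -> "ibsq" -> "atki" -> "ki" -> "k"
  "koxjrzay" -> "imvhpxyw" -> "imvhpxyw" -> "aenzhpqo" -> "nzhpqo" -> "n"
  "vpdlxukfm" -> "tnbjvsidk" -> "tnbjvsidk" -> "lftbnkavc" -> "tbnkavc" -> "t"
  "hfzyjf" -> "fdxwhd" -> "fdxwhd" -> "xvpozv" -> "pozv" -> "p"
  "oeny" -> "mclw" -> "mclw" -> "eudo" -> "do" -> "d"
  "kjtsanllimy" -> "ihrqyljjgkw" -> "ihrqyljgkw" -> "azjiqdbyco" -> "jiqdbyco" -> "j"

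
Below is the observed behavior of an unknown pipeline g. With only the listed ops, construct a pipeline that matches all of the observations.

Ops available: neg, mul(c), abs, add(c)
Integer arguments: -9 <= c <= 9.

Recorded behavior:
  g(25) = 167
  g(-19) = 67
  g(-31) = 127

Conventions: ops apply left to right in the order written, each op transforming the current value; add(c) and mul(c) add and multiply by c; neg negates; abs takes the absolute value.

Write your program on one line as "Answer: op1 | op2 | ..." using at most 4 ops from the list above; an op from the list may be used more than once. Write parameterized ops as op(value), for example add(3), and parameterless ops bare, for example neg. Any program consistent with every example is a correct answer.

add(7) | mul(-5) | abs | add(7)

Check, running the answer program on each example:
  25 -> 32 -> -160 -> 160 -> 167
  -19 -> -12 -> 60 -> 60 -> 67
  -31 -> -24 -> 120 -> 120 -> 127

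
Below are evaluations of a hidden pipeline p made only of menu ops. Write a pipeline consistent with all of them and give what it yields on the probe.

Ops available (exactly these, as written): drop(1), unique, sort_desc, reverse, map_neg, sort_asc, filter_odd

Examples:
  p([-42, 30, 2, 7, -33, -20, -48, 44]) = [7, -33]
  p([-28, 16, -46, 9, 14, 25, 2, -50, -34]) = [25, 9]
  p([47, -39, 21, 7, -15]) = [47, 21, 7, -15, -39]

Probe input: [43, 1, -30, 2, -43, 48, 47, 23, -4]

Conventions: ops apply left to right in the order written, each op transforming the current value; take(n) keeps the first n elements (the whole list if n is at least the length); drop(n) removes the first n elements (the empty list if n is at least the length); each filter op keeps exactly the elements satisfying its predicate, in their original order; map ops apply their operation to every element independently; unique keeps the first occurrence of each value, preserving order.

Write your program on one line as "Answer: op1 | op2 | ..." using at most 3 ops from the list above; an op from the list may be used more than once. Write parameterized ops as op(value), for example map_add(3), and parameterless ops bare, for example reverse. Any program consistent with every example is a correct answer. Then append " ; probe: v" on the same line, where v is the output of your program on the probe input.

sort_asc | sort_desc | filter_odd ; probe: [47, 43, 23, 1, -43]

Check, running the answer program on each example:
  [-42, 30, 2, 7, -33, -20, -48, 44] -> [-48, -42, -33, -20, 2, 7, 30, 44] -> [44, 30, 7, 2, -20, -33, -42, -48] -> [7, -33]
  [-28, 16, -46, 9, 14, 25, 2, -50, -34] -> [-50, -46, -34, -28, 2, 9, 14, 16, 25] -> [25, 16, 14, 9, 2, -28, -34, -46, -50] -> [25, 9]
  [47, -39, 21, 7, -15] -> [-39, -15, 7, 21, 47] -> [47, 21, 7, -15, -39] -> [47, 21, 7, -15, -39]
  probe: [43, 1, -30, 2, -43, 48, 47, 23, -4] -> [-43, -30, -4, 1, 2, 23, 43, 47, 48] -> [48, 47, 43, 23, 2, 1, -4, -30, -43] -> [47, 43, 23, 1, -43]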